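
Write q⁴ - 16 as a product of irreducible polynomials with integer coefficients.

Difference of squares twice: with A = q and B = 2, A⁴ − B⁴ = (A² − B²)(A² + B²), and A² − B² factors again.

(q + 2)(q - 2)(q² + 4)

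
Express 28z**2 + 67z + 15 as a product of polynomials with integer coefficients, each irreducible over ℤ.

Need a pair with product 28·15 = 420 and sum 67: that's 7 and 60.
Split the middle term: 28z**2 + 7z + 60z + 15 = 7z(4z + 1) + 15(4z + 1).

(4z + 1)(7z + 15)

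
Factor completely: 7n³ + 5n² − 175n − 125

(7n + 5)(n + 5)(n − 5)

By the rational root theorem, n = −5 is a root, giving the factor (n + 5) and quotient 7n² − 30n − 25.
The remaining quadratic factors as (7n + 5)(n − 5).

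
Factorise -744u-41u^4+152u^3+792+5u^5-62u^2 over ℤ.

Trying the rational-root candidates, u = -2 is a root, so (u+2) is a factor; dividing leaves 5u^4-51u^3+254u^2-570u+396.
Then u = 6/5 is a root, so (5u-6) divides it; the quotient is u^3-9u^2+40u-66.
Next, u = 3 is a root, so (u-3) divides it; the quotient is u^2-6u+22.
The quadratic u^2-6u+22 has discriminant -52 < 0 and is irreducible over ℤ.

(5u-6)(u+2)(u-3)(u^2-6u+22)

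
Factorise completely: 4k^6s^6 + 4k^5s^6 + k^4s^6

k^4s^6(2k + 1)^2

Every term has a factor of k^4s^6; factoring it out leaves 4k^2 + 4k + 1.
Recognize a perfect-square trinomial with the parts 1 and 2k.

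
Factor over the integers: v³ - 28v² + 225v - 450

(v - 10)(v - 15)(v - 3)

Testing divisors of the constant over divisors of the leading coefficient, v = 3 is a root, so (v - 3) is a factor; dividing leaves v² - 25v + 150.
The remaining quadratic factors as (v - 15)(v - 10).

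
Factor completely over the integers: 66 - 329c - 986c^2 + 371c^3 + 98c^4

(2c + 11)(7c + 3)(7c - 1)(c - 2)

Trying the rational-root candidates, c = 2 is a root, so (c - 2) is a factor; dividing leaves 98c^3 + 567c^2 + 148c - 33.
Next, c = -11/2 is a root, so (2c + 11) divides it; the quotient is 49c^2 + 14c - 3.
The remaining quadratic factors as (7c + 3)(7c - 1).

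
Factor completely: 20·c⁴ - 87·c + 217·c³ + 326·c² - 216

Testing divisors of the constant over divisors of the leading coefficient, c = -8/5 is a root, giving the factor (5·c + 8) and quotient 4·c³ + 37·c² + 6·c - 27.
Continuing, c = -1 is a root, giving the factor (c + 1) and quotient 4·c² + 33·c - 27.
The remaining quadratic factors as (4·c - 3)(c + 9).

(4·c - 3)·(5·c + 8)·(c + 1)·(c + 9)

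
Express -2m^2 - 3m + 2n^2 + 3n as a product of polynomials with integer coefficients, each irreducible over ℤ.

Group: -2m(m - n) + (-2n - 3)(m - n); both groups contain (m - n).

-(2m + 2n + 3)(m - n)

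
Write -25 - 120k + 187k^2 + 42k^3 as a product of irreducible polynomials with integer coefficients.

Among the possible rational roots, k = -5 is a root, giving the factor (k + 5) and quotient 42k^2 - 23k - 5.
The remaining quadratic factors as (6k + 1)(7k - 5).

(6k + 1)(7k - 5)(k + 5)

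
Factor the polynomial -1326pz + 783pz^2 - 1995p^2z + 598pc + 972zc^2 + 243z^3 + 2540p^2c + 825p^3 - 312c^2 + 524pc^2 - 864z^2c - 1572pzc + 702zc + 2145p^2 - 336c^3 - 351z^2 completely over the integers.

Group: 11p(75p^2 - 120pz + 190pc + 195p - 27z^2 + 78zc + 39z - 56c^2 - 52c) + (-9z + 6c)(75p^2 - 120pz + 190pc + 195p - 27z^2 + 78zc + 39z - 56c^2 - 52c); both groups contain (75p^2 - 120pz + 190pc + 195p - 27z^2 + 78zc + 39z - 56c^2 - 52c), so (11p - 9z + 6c) is a factor with cofactor 75p^2 - 120pz + 190pc + 195p - 27z^2 + 78zc + 39z - 56c^2 - 52c.
The cofactor groups again: 75p^2 - 120pz + 190pc + 195p - 27z^2 + 78zc + 39z - 56c^2 - 52c = 5p(15p + 3z - 4c) + (-9z + 14c + 13)(15p + 3z - 4c); both groups contain (15p + 3z - 4c), giving (5p - 9z + 14c + 13)(15p + 3z - 4c).

(15p + 3z - 4c)(5p - 9z + 14c + 13)(11p - 9z + 6c)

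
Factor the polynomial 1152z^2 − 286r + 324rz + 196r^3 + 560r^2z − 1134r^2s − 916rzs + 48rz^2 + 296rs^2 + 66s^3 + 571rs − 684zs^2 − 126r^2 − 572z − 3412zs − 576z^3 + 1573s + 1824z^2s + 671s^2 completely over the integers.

(14r − 12z + 2s + 13)(2r + 4z − 11s)(7r + 12z − 3s − 11)

Group: 14r(14r^2 + 52rz − 83rs − 22r + 48z^2 − 144zs − 44z + 33s^2 + 121s) + (−12z + 2s + 13)(14r^2 + 52rz − 83rs − 22r + 48z^2 − 144zs − 44z + 33s^2 + 121s); both groups contain (14r^2 + 52rz − 83rs − 22r + 48z^2 − 144zs − 44z + 33s^2 + 121s), so (14r − 12z + 2s + 13) is a factor with cofactor 14r^2 + 52rz − 83rs − 22r + 48z^2 − 144zs − 44z + 33s^2 + 121s.
The cofactor groups again: 14r^2 + 52rz − 83rs − 22r + 48z^2 − 144zs − 44z + 33s^2 + 121s = 2r(7r + 12z − 3s − 11) + (4z − 11s)(7r + 12z − 3s − 11); both groups contain (7r + 12z − 3s − 11), giving (2r + 4z − 11s)(7r + 12z − 3s − 11).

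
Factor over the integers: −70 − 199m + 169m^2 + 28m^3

By the rational root theorem, m = 5/4 is a root, giving the factor (4m − 5) and quotient 7m^2 + 51m + 14.
The remaining quadratic factors as (m + 7)(7m + 2).

(4m − 5)(7m + 2)(m + 7)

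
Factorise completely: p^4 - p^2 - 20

Substitute u = p^2 to get a quadratic in u, then factor.
p^2 + 4 is irreducible over ℤ (sum of squares).
p^2 - 5 is irreducible over ℤ (5 is not a perfect square).

(p^2 + 4)(p^2 - 5)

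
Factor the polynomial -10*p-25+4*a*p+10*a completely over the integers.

(2*a-5)*(2*p+5)

Group as (4*a*p+10*a) + (-10*p-25) = 2*a*(2*p+5) - 5*(2*p+5).
Both groups share the factor (2*p+5).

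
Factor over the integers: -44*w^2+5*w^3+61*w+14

Among the possible rational roots, w = 7 is a root, giving the factor (w-7) and quotient 5*w^2-9*w-2.
The remaining quadratic factors as (5*w+1)(w-2).

(5*w+1)*(w-2)*(w-7)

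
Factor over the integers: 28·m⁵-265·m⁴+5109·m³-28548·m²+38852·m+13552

(4·m-11)·(7·m+2)·(m-4)·(m²-3·m+154)

By the rational root theorem, m = -2/7 is a root, so (7·m+2) is a factor; dividing leaves 4·m⁴-39·m³+741·m²-4290·m+6776.
Continuing, m = 11/4 is a root, so (4·m-11) divides it; the quotient is m³-7·m²+166·m-616.
Then m = 4 is a root, so (m-4) divides it; the quotient is m²-3·m+154.
The quadratic m²-3·m+154 has discriminant -607 < 0 and is irreducible over ℤ.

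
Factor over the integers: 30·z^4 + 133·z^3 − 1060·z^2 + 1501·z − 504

(2·z − 1)·(3·z − 8)·(5·z − 7)·(z + 9)

Among the possible rational roots, z = −9 is a root, so (z + 9) divides it; the quotient is 30·z^3 − 137·z^2 + 173·z − 56.
Continuing, z = 1/2 is a root, so (2·z − 1) is a factor; dividing leaves 15·z^2 − 61·z + 56.
The remaining quadratic factors as (5·z − 7)(3·z − 8).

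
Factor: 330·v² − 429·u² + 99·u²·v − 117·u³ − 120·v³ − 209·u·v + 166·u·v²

−(13·u + 15·v)·(3·u − 2·v)·(3·u − 4·v + 11)

Group: 3·u·(−39·u² − 19·u·v + 30·v²) + (−4·v + 11)·(−39·u² − 19·u·v + 30·v²); both groups contain (−39·u² − 19·u·v + 30·v²), so (3·u − 4·v + 11) is a factor with cofactor −39·u² − 19·u·v + 30·v².
The cofactor groups again: −39·u² − 19·u·v + 30·v² = −13·u·(3·u − 2·v) − 15·v·(3·u − 2·v); both groups contain (3·u − 2·v), giving −(13·u + 15·v)·(3·u − 2·v).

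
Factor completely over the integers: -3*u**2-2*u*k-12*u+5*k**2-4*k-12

Group: -u*(3*u+5*k+6) + (k-2)*(3*u+5*k+6); both groups contain (3*u+5*k+6).

-(u-k+2)*(3*u+5*k+6)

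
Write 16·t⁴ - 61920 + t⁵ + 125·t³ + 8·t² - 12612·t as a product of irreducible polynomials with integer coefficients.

By the rational root theorem, t = 8 is a root, so (t - 8) divides it; the quotient is t⁴ + 24·t³ + 317·t² + 2544·t + 7740.
Continuing, t = -10 is a root, so (t + 10) is a factor; dividing leaves t³ + 14·t² + 177·t + 774.
Continuing, t = -6 is a root, so (t + 6) is a factor; dividing leaves t² + 8·t + 129.
The quadratic t² + 8·t + 129 has discriminant -452 < 0 and is irreducible over ℤ.

(t + 10)·(t + 6)·(t - 8)·(t² + 8·t + 129)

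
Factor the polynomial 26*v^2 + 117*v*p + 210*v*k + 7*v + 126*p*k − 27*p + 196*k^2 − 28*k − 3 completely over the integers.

Group: 13*v*(2*v + 9*p + 14*k + 1) + (14*k − 3)*(2*v + 9*p + 14*k + 1); both groups contain (2*v + 9*p + 14*k + 1).

(13*v + 14*k − 3)*(2*v + 9*p + 14*k + 1)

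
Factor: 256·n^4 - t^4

(4·n + t)·(4·n - t)·(16·n^2 + t^2)

Difference of squares twice: with A = 4·n and B = t, A⁴ − B⁴ = (A² − B²)(A² + B²), and A² − B² factors again.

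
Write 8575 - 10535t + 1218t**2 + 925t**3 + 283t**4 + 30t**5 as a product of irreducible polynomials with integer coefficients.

Trying the rational-root candidates, t = 7/5 is a root, so (5t - 7) is a factor; dividing leaves 6t**4 + 65t**3 + 276t**2 + 630t - 1225.
Then t = -7 is a root, giving the factor (t + 7) and quotient 6t**3 + 23t**2 + 115t - 175.
Next, t = 7/6 is a root, giving the factor (6t - 7) and quotient t**2 + 5t + 25.
The quadratic t**2 + 5t + 25 has discriminant -75 < 0 and is irreducible over ℤ.

(5t - 7)(6t - 7)(t + 7)(t**2 + 5t + 25)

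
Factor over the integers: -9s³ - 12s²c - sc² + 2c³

Group: 3s(-3s² - 2sc + c²) + 2c(-3s² - 2sc + c²); both groups contain (-3s² - 2sc + c²), so (3s + 2c) is a factor with cofactor -3s² - 2sc + c².
The cofactor groups again: -3s² - 2sc + c² = -s(3s - c) - c(3s - c); both groups contain (3s - c), giving -(s + c)(3s - c).

-(3s - c)(3s + 2c)(s + c)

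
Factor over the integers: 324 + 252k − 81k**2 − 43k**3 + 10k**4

Testing divisors of the constant over divisors of the leading coefficient, k = −6/5 is a root, so (5k + 6) is a factor; dividing leaves 2k**3 − 11k**2 − 3k + 54.
Continuing, k = 9/2 is a root, so (2k − 9) is a factor; dividing leaves k**2 − k − 6.
The remaining quadratic factors as (k − 3)(k + 2).

(2k − 9)(5k + 6)(k + 2)(k − 3)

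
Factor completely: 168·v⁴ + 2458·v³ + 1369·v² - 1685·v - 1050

Testing divisors of the constant over divisors of the leading coefficient, v = 5/6 is a root, so (6·v - 5) divides it; the quotient is 28·v³ + 433·v² + 589·v + 210.
Then v = -5/7 is a root, so (7·v + 5) is a factor; dividing leaves 4·v² + 59·v + 42.
The remaining quadratic factors as (v + 14)(4·v + 3).

(4·v + 3)·(6·v - 5)·(7·v + 5)·(v + 14)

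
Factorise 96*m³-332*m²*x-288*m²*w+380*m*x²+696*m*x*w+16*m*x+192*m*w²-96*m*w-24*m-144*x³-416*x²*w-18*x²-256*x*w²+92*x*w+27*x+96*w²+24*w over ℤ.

(2*m-2*x-4*w-1)*(6*m-8*x+3)*(8*m-9*x-8*w)

Group: 8*m*(12*m²-28*m*x-24*m*w+16*x²+32*x*w+2*x-12*w-3) + (-9*x-8*w)*(12*m²-28*m*x-24*m*w+16*x²+32*x*w+2*x-12*w-3); both groups contain (12*m²-28*m*x-24*m*w+16*x²+32*x*w+2*x-12*w-3), so (8*m-9*x-8*w) is a factor with cofactor 12*m²-28*m*x-24*m*w+16*x²+32*x*w+2*x-12*w-3.
The cofactor groups again: 12*m²-28*m*x-24*m*w+16*x²+32*x*w+2*x-12*w-3 = 2*m*(6*m-8*x+3) + (-2*x-4*w-1)*(6*m-8*x+3); both groups contain (6*m-8*x+3), giving (2*m-2*x-4*w-1)*(6*m-8*x+3).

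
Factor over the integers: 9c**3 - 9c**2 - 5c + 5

Group as (9c**3 - 5c) + (-9c**2 + 5) = c(9c**2 - 5) - (9c**2 - 5).
Both groups share the factor (9c**2 - 5).

(c - 1)(9c**2 - 5)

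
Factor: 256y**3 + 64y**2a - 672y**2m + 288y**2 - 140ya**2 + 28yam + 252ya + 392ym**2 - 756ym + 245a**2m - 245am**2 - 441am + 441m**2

Group: 4y(64y**2 + 16ya - 56ym + 72y - 35a**2 + 35am + 63a - 63m) - 7m(64y**2 + 16ya - 56ym + 72y - 35a**2 + 35am + 63a - 63m); both groups contain (64y**2 + 16ya - 56ym + 72y - 35a**2 + 35am + 63a - 63m), so (4y - 7m) is a factor with cofactor 64y**2 + 16ya - 56ym + 72y - 35a**2 + 35am + 63a - 63m.
The cofactor groups again: 64y**2 + 16ya - 56ym + 72y - 35a**2 + 35am + 63a - 63m = 8y(8y + 7a - 7m) + (-5a + 9)(8y + 7a - 7m); both groups contain (8y + 7a - 7m), giving (8y - 5a + 9)(8y + 7a - 7m).

(8y - 5a + 9)(4y - 7m)(8y + 7a - 7m)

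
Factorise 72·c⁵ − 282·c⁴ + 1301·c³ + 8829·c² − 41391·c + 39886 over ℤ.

Trying the rational-root candidates, c = 7/4 is a root, giving the factor (4·c − 7) and quotient 18·c⁴ − 39·c³ + 257·c² + 2657·c − 5698.
Next, c = −14/3 is a root, giving the factor (3·c + 14) and quotient 6·c³ − 41·c² + 277·c − 407.
Next, c = 11/6 is a root, so (6·c − 11) is a factor; dividing leaves c² − 5·c + 37.
The quadratic c² − 5·c + 37 has discriminant −123 < 0 and is irreducible over ℤ.

(3·c + 14)·(4·c − 7)·(6·c − 11)·(c² − 5·c + 37)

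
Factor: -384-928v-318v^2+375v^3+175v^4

(5v+3)(5v-8)(7v+8)(v+2)

Trying the rational-root candidates, v = -8/7 is a root, so (7v+8) divides it; the quotient is 25v^3+25v^2-74v-48.
Then v = -3/5 is a root, giving the factor (5v+3) and quotient 5v^2+2v-16.
The remaining quadratic factors as (v+2)(5v-8).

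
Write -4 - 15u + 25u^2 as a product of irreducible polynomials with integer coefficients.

Need a pair with product 25·(-4) = -100 and sum -15: that's -20 and 5.
Split the middle term: 25u^2 - 20u + 5u - 4 = 5u(5u - 4) + (5u - 4).

(5u + 1)(5u - 4)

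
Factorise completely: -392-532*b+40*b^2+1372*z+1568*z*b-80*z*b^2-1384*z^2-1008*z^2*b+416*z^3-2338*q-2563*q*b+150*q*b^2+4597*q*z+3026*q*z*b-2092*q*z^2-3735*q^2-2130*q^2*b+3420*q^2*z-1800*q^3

Group: 15*q*(-120*q^2+164*q*z-142*q*b-217*q-52*z^2+126*z*b+147*z+10*b^2-133*b-98) + (-8*z+4)*(-120*q^2+164*q*z-142*q*b-217*q-52*z^2+126*z*b+147*z+10*b^2-133*b-98); both groups contain (-120*q^2+164*q*z-142*q*b-217*q-52*z^2+126*z*b+147*z+10*b^2-133*b-98), so (15*q-8*z+4) is a factor with cofactor -120*q^2+164*q*z-142*q*b-217*q-52*z^2+126*z*b+147*z+10*b^2-133*b-98.
The cofactor groups again: -120*q^2+164*q*z-142*q*b-217*q-52*z^2+126*z*b+147*z+10*b^2-133*b-98 = -15*q*(8*q-4*z+10*b+7) + (13*z+b-14)*(8*q-4*z+10*b+7); both groups contain (8*q-4*z+10*b+7), giving -(15*q-13*z-b+14)*(8*q-4*z+10*b+7).

-(15*q-13*z-b+14)*(8*q-4*z+10*b+7)*(15*q-8*z+4)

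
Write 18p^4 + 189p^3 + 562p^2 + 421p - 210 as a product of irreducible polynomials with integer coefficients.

(2p + 5)(3p + 7)(3p - 1)(p + 6)

By the rational root theorem, p = -5/2 is a root, giving the factor (2p + 5) and quotient 9p^3 + 72p^2 + 101p - 42.
Then p = 1/3 is a root, so (3p - 1) divides it; the quotient is 3p^2 + 25p + 42.
The remaining quadratic factors as (p + 6)(3p + 7).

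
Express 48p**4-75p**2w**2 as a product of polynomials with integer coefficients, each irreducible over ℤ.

3p**2(4p+5w)(4p-5w)

Factor out 3p**2, leaving 16p**2-25w**2, which is a difference of two squares.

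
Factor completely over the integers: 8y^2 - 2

Every term has a factor of 2. Then 4y^2 - 1 = (2y)² − (1)².

2(2y + 1)(2y - 1)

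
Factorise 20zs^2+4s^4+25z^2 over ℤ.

(5z+2s^2)^2

Recognize a perfect-square trinomial with the parts 5z and 2s^2.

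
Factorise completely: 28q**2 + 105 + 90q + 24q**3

Group as (24q**3 + 90q) + (28q**2 + 105) = 6q(4q**2 + 15) + 7(4q**2 + 15).
Both groups share the factor (4q**2 + 15).

(6q + 7)(4q**2 + 15)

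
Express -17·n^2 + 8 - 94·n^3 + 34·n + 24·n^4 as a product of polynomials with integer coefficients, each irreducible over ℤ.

(2·n + 1)·(3·n - 2)·(4·n + 1)·(n - 4)

Testing divisors of the constant over divisors of the leading coefficient, n = 4 is a root, giving the factor (n - 4) and quotient 24·n^3 + 2·n^2 - 9·n - 2.
Continuing, n = 2/3 is a root, giving the factor (3·n - 2) and quotient 8·n^2 + 6·n + 1.
The remaining quadratic factors as (4·n + 1)(2·n + 1).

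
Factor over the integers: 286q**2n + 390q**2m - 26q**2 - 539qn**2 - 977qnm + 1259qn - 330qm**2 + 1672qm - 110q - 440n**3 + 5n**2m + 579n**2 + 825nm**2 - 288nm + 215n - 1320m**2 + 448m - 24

Group: 2q(143qn + 195qm - 13q + 88n**2 - nm + 25n - 165m**2 + 56m - 3) + (-5n + 8)(143qn + 195qm - 13q + 88n**2 - nm + 25n - 165m**2 + 56m - 3); both groups contain (143qn + 195qm - 13q + 88n**2 - nm + 25n - 165m**2 + 56m - 3), so (2q - 5n + 8) is a factor with cofactor 143qn + 195qm - 13q + 88n**2 - nm + 25n - 165m**2 + 56m - 3.
The cofactor groups again: 143qn + 195qm - 13q + 88n**2 - nm + 25n - 165m**2 + 56m - 3 = 13q(11n + 15m - 1) + (8n - 11m + 3)(11n + 15m - 1); both groups contain (11n + 15m - 1), giving (13q + 8n - 11m + 3)(11n + 15m - 1).

(13q + 8n - 11m + 3)(2q - 5n + 8)(11n + 15m - 1)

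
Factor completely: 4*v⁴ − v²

v²*(2*v + 1)*(2*v − 1)

Pull out the common factor v², leaving 4*v² − 1.
Recognize a difference of squares with the parts 2*v and 1.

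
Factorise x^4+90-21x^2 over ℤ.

Substitute u = x^2 to get a quadratic in u, then factor.
x^2-15 is irreducible over ℤ (15 is not a perfect square).
x^2-6 is irreducible over ℤ (6 is not a perfect square).

(x^2-15)(x^2-6)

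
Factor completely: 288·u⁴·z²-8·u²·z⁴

8·u²·z²·(6·u+z)·(6·u-z)

Pull out the common factor 8·u²·z²; 36·u²-z² is a difference of squares.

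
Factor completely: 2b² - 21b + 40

Need a pair with product 2·40 = 80 and sum -21: that's -5 and -16.
Split the middle term: 2b² - 5b - 16b + 40 = b(2b - 5) - 8(2b - 5).

(2b - 5)(b - 8)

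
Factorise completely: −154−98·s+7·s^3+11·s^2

Group as (7·s^3−98·s) + (11·s^2−154) = 7·s·(s^2−14) + 11·(s^2−14).
Both groups share the factor (s^2−14).

(7·s+11)·(s^2−14)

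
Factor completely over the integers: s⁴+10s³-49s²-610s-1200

Testing divisors of the constant over divisors of the leading coefficient, s = -5 is a root, so (s+5) is a factor; dividing leaves s³+5s²-74s-240.
Then s = 8 is a root, so (s-8) divides it; the quotient is s²+13s+30.
The remaining quadratic factors as (s+3)(s+10).

(s+10)(s+3)(s+5)(s-8)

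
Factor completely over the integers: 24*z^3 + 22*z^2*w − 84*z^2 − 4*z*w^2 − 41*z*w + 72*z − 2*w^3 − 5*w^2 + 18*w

Group: z*(24*z^2 − 2*z*w − 36*z − 2*w^2 − 9*w) + (w − 2)*(24*z^2 − 2*z*w − 36*z − 2*w^2 − 9*w); both groups contain (24*z^2 − 2*z*w − 36*z − 2*w^2 − 9*w), so (z + w − 2) is a factor with cofactor 24*z^2 − 2*z*w − 36*z − 2*w^2 − 9*w.
The cofactor groups again: 24*z^2 − 2*z*w − 36*z − 2*w^2 − 9*w = 6*z*(4*z + w) + (−2*w − 9)*(4*z + w); both groups contain (4*z + w), giving (6*z − 2*w − 9)*(4*z + w).

(6*z − 2*w − 9)*(4*z + w)*(z + w − 2)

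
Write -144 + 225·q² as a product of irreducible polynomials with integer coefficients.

9·(5·q + 4)·(5·q - 4)

Every term has a factor of 9. Then 25·q² - 16 = (5·q)² − (4)².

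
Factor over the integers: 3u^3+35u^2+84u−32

(3u−1)(u+4)(u+8)

By the rational root theorem, u = −4 is a root, giving the factor (u+4) and quotient 3u^2+23u−8.
The remaining quadratic factors as (3u−1)(u+8).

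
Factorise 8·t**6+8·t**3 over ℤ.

8·t**3·(t+1)·(t**2−t+1)

Factor out 8·t**3 first: what remains is t**3+1.
Recognize a sum of cubes with the parts t and 1.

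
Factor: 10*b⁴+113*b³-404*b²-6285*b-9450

(2*b-15)*(5*b+9)*(b+10)*(b+7)

By the rational root theorem, b = 15/2 is a root, so (2*b-15) is a factor; dividing leaves 5*b³+94*b²+503*b+630.
Continuing, b = -9/5 is a root, so (5*b+9) divides it; the quotient is b²+17*b+70.
The remaining quadratic factors as (b+7)(b+10).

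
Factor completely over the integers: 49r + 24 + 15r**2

Need a pair with product 15·24 = 360 and sum 49: that's 9 and 40.
Split the middle term: 15r**2 + 9r + 40r + 24 = 3r(5r + 3) + 8(5r + 3).

(3r + 8)(5r + 3)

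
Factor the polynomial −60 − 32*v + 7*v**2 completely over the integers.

(7*v + 10)*(v − 6)

Need a pair with product 7·(−60) = −420 and sum −32: that's 10 and −42.
Split the middle term: 7*v**2 + 10*v − 42*v − 60 = v*(7*v + 10) − 6*(7*v + 10).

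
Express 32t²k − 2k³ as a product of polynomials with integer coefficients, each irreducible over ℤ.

2k(4t − k)(4t + k)

Every term has a factor of 2k. Then 16t² − k² = (4t)² − (k)².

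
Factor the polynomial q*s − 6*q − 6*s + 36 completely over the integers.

(q − 6)*(s − 6)

Group as (q*s − 6*q) + (−6*s + 36) = q*(s − 6) − 6*(s − 6).
Both groups share the factor (s − 6).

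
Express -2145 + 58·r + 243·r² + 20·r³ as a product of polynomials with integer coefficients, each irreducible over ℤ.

Testing divisors of the constant over divisors of the leading coefficient, r = -15/4 is a root, giving the factor (4·r + 15) and quotient 5·r² + 42·r - 143.
The remaining quadratic factors as (5·r - 13)(r + 11).

(4·r + 15)·(5·r - 13)·(r + 11)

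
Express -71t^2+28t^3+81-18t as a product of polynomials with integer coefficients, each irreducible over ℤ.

(4t-9)(7t-9)(t+1)

Testing divisors of the constant over divisors of the leading coefficient, t = -1 is a root, giving the factor (t+1) and quotient 28t^2-99t+81.
The remaining quadratic factors as (7t-9)(4t-9).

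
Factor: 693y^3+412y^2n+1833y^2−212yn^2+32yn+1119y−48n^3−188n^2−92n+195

Group: 11y(63y^2+26yn+138y−24n^2−34n+39) + (2n+5)(63y^2+26yn+138y−24n^2−34n+39); both groups contain (63y^2+26yn+138y−24n^2−34n+39), so (11y+2n+5) is a factor with cofactor 63y^2+26yn+138y−24n^2−34n+39.
The cofactor groups again: 63y^2+26yn+138y−24n^2−34n+39 = 9y(7y+6n+13) + (−4n+3)(7y+6n+13); both groups contain (7y+6n+13), giving (9y−4n+3)(7y+6n+13).

(9y−4n+3)(11y+2n+5)(7y+6n+13)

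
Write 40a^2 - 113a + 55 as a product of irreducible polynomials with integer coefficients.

(5a - 11)(8a - 5)

Need a pair with product 40·55 = 2200 and sum -113: that's -25 and -88.
Split the middle term: 40a^2 - 25a - 88a + 55 = 5a(8a - 5) - 11(8a - 5).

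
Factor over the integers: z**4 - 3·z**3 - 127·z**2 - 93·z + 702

By the rational root theorem, z = -3 is a root, giving the factor (z + 3) and quotient z**3 - 6·z**2 - 109·z + 234.
Continuing, z = 13 is a root, so (z - 13) is a factor; dividing leaves z**2 + 7·z - 18.
The remaining quadratic factors as (z + 9)(z - 2).

(z + 3)·(z + 9)·(z - 13)·(z - 2)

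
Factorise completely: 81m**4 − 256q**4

Difference of squares twice: with A = 3m and B = 4q, A⁴ − B⁴ = (A² − B²)(A² + B²), and A² − B² factors again.

(3m + 4q)(3m − 4q)(9m**2 + 16q**2)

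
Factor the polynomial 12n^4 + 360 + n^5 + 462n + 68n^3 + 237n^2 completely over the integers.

(n + 2)(n + 3)(n + 4)(n^2 + 3n + 15)

By the rational root theorem, n = -4 is a root, so (n + 4) divides it; the quotient is n^4 + 8n^3 + 36n^2 + 93n + 90.
Continuing, n = -3 is a root, so (n + 3) divides it; the quotient is n^3 + 5n^2 + 21n + 30.
Then n = -2 is a root, giving the factor (n + 2) and quotient n^2 + 3n + 15.
The quadratic n^2 + 3n + 15 has discriminant -51 < 0 and is irreducible over ℤ.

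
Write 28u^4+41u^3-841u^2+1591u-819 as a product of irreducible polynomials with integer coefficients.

(4u-13)(7u-9)(u+7)(u-1)

Testing divisors of the constant over divisors of the leading coefficient, u = 13/4 is a root, so (4u-13) divides it; the quotient is 7u^3+33u^2-103u+63.
Continuing, u = -7 is a root, so (u+7) divides it; the quotient is 7u^2-16u+9.
The remaining quadratic factors as (u-1)(7u-9).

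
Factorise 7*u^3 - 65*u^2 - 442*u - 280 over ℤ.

(7*u + 5)*(u + 4)*(u - 14)

By the rational root theorem, u = -5/7 is a root, giving the factor (7*u + 5) and quotient u^2 - 10*u - 56.
The remaining quadratic factors as (u + 4)(u - 14).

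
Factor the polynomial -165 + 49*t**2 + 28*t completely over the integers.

(7*t + 15)*(7*t - 11)

Need a pair with product 49·(-165) = -8085 and sum 28: that's 105 and -77.
Split the middle term: 49*t**2 + 105*t - 77*t - 165 = 7*t*(7*t + 15) - 11*(7*t + 15).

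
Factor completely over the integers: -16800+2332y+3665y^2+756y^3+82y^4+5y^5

(5y-8)(y+4)(y+7)(y^2+7y+75)

Among the possible rational roots, y = -7 is a root, giving the factor (y+7) and quotient 5y^4+47y^3+427y^2+676y-2400.
Next, y = 8/5 is a root, so (5y-8) is a factor; dividing leaves y^3+11y^2+103y+300.
Then y = -4 is a root, so (y+4) is a factor; dividing leaves y^2+7y+75.
The quadratic y^2+7y+75 has discriminant -251 < 0 and is irreducible over ℤ.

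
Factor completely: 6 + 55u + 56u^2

(7u + 6)(8u + 1)

Need a pair with product 56·6 = 336 and sum 55: that's 7 and 48.
Split the middle term: 56u^2 + 7u + 48u + 6 = 7u(8u + 1) + 6(8u + 1).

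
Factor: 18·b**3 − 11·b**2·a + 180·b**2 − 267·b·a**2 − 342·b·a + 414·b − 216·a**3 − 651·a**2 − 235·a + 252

(2·b − 9·a + 4)·(b + 3·a + 7)·(9·b + 8·a + 9)

Group: 9·b·(2·b**2 − 3·b·a + 18·b − 27·a**2 − 51·a + 28) + (8·a + 9)·(2·b**2 − 3·b·a + 18·b − 27·a**2 − 51·a + 28); both groups contain (2·b**2 − 3·b·a + 18·b − 27·a**2 − 51·a + 28), so (9·b + 8·a + 9) is a factor with cofactor 2·b**2 − 3·b·a + 18·b − 27·a**2 − 51·a + 28.
The cofactor groups again: 2·b**2 − 3·b·a + 18·b − 27·a**2 − 51·a + 28 = 2·b·(b + 3·a + 7) + (−9·a + 4)·(b + 3·a + 7); both groups contain (b + 3·a + 7), giving (2·b − 9·a + 4)·(b + 3·a + 7).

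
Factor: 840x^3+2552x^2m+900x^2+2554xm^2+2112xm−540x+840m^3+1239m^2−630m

Group: 6x(140x^2+262xm+150x+120m^2+177m−90) + 7m(140x^2+262xm+150x+120m^2+177m−90); both groups contain (140x^2+262xm+150x+120m^2+177m−90), so (6x+7m) is a factor with cofactor 140x^2+262xm+150x+120m^2+177m−90.
The cofactor groups again: 140x^2+262xm+150x+120m^2+177m−90 = 14x(10x+8m+15) + (15m−6)(10x+8m+15); both groups contain (10x+8m+15), giving (14x+15m−6)(10x+8m+15).

(14x+15m−6)(6x+7m)(10x+8m+15)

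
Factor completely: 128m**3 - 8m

Factor out 8m, leaving 16m**2 - 1, which is a difference of two squares.

8m(4m + 1)(4m - 1)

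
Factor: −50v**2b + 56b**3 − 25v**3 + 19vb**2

Group: 5v(−5v**2 − 3vb + 8b**2) + 7b(−5v**2 − 3vb + 8b**2); both groups contain (−5v**2 − 3vb + 8b**2), so (5v + 7b) is a factor with cofactor −5v**2 − 3vb + 8b**2.
The cofactor groups again: −5v**2 − 3vb + 8b**2 = −v(5v + 8b) + b(5v + 8b); both groups contain (5v + 8b), giving −(v − b)(5v + 8b).

−(v − b)(5v + 7b)(5v + 8b)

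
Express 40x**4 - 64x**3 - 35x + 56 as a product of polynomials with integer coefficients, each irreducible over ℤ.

(5x - 8)(8x**3 - 7)

Group as (40x**4 - 35x) + (-64x**3 + 56) = 5x(8x**3 - 7) - 8(8x**3 - 7).
Both groups share the factor (8x**3 - 7).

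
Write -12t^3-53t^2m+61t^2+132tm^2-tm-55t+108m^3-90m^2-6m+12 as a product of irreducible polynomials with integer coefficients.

-(4t-9m-3)(3t+2m-1)(t+6m-4)

Group: 4t(-3t^2-20tm+13t-12m^2+14m-4) + (-9m-3)(-3t^2-20tm+13t-12m^2+14m-4); both groups contain (-3t^2-20tm+13t-12m^2+14m-4), so (4t-9m-3) is a factor with cofactor -3t^2-20tm+13t-12m^2+14m-4.
The cofactor groups again: -3t^2-20tm+13t-12m^2+14m-4 = -t(3t+2m-1) + (-6m+4)(3t+2m-1); both groups contain (3t+2m-1), giving -(t+6m-4)(3t+2m-1).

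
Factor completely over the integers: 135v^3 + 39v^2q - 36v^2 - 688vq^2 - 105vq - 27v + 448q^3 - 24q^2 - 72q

Group: 3v(45v^2 - 107vq - 12v + 56q^2 - 3q - 9) + 8q(45v^2 - 107vq - 12v + 56q^2 - 3q - 9); both groups contain (45v^2 - 107vq - 12v + 56q^2 - 3q - 9), so (3v + 8q) is a factor with cofactor 45v^2 - 107vq - 12v + 56q^2 - 3q - 9.
The cofactor groups again: 45v^2 - 107vq - 12v + 56q^2 - 3q - 9 = 5v(9v - 7q + 3) + (-8q - 3)(9v - 7q + 3); both groups contain (9v - 7q + 3), giving (5v - 8q - 3)(9v - 7q + 3).

(9v - 7q + 3)(5v - 8q - 3)(3v + 8q)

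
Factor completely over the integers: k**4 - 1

(k + 1)(k - 1)(k**2 + 1)

Write as (k**2)² − (1)², then factor k**2 - 1 once more.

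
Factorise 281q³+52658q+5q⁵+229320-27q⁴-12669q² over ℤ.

Among the possible rational roots, q = 10 is a root, so (q-10) is a factor; dividing leaves 5q⁴+23q³+511q²-7559q-22932.
Continuing, q = 9 is a root, giving the factor (q-9) and quotient 5q³+68q²+1123q+2548.
Next, q = -13/5 is a root, so (5q+13) is a factor; dividing leaves q²+11q+196.
The quadratic q²+11q+196 has discriminant -663 < 0 and is irreducible over ℤ.

(5q+13)(q-10)(q-9)(q²+11q+196)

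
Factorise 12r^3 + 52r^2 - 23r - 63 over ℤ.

Among the possible rational roots, r = -1 is a root, so (r + 1) divides it; the quotient is 12r^2 + 40r - 63.
The remaining quadratic factors as (2r + 9)(6r - 7).

(2r + 9)(6r - 7)(r + 1)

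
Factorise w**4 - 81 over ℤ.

Substitute u = w**2 to get a quadratic in u, then factor.
w**2 + 9 is irreducible over ℤ (sum of squares).
w**2 - 9 is a difference of squares.

(w + 3)(w - 3)(w**2 + 9)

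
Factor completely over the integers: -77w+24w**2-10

Need a pair with product 24·(-10) = -240 and sum -77: that's -80 and 3.
Split the middle term: 24w**2-80w + 3w-10 = 8w(3w-10) + (3w-10).

(3w-10)(8w+1)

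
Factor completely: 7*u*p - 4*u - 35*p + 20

Group as (7*u*p - 4*u) + (-35*p + 20) = u*(7*p - 4) - 5*(7*p - 4).
Both groups share the factor (7*p - 4).

(7*p - 4)*(u - 5)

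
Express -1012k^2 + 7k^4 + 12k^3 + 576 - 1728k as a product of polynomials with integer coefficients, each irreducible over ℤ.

(7k - 2)(k + 12)(k + 2)(k - 12)

By the rational root theorem, k = -12 is a root, giving the factor (k + 12) and quotient 7k^3 - 72k^2 - 148k + 48.
Then k = -2 is a root, so (k + 2) is a factor; dividing leaves 7k^2 - 86k + 24.
The remaining quadratic factors as (k - 12)(7k - 2).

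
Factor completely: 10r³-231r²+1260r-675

(2r-15)(5r-3)(r-15)

Trying the rational-root candidates, r = 3/5 is a root, giving the factor (5r-3) and quotient 2r²-45r+225.
The remaining quadratic factors as (2r-15)(r-15).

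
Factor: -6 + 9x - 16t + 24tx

Group as (24tx - 16t) + (9x - 6) = 8t(3x - 2) + 3(3x - 2).
Both groups share the factor (3x - 2).

(3x - 2)(8t + 3)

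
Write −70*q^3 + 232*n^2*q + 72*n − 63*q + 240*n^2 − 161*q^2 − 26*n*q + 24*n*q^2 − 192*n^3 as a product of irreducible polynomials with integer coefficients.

−(4*n + 2*q + 1)*(6*n − 5*q − 9)*(8*n − 7*q)

Group: 4*n*(−48*n^2 + 82*n*q + 72*n − 35*q^2 − 63*q) + (2*q + 1)*(−48*n^2 + 82*n*q + 72*n − 35*q^2 − 63*q); both groups contain (−48*n^2 + 82*n*q + 72*n − 35*q^2 − 63*q), so (4*n + 2*q + 1) is a factor with cofactor −48*n^2 + 82*n*q + 72*n − 35*q^2 − 63*q.
The cofactor groups again: −48*n^2 + 82*n*q + 72*n − 35*q^2 − 63*q = −6*n*(8*n − 7*q) + (5*q + 9)*(8*n − 7*q); both groups contain (8*n − 7*q), giving −(6*n − 5*q − 9)*(8*n − 7*q).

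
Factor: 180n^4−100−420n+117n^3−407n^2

(3n+2)(3n−5)(4n+5)(5n+2)

Among the possible rational roots, n = 5/3 is a root, so (3n−5) is a factor; dividing leaves 60n^3+139n^2+96n+20.
Continuing, n = −2/5 is a root, giving the factor (5n+2) and quotient 12n^2+23n+10.
The remaining quadratic factors as (4n+5)(3n+2).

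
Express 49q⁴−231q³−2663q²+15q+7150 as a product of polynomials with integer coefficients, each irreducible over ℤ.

(7q+13)(7q−11)(q+5)(q−10)

Testing divisors of the constant over divisors of the leading coefficient, q = 10 is a root, so (q−10) is a factor; dividing leaves 49q³+259q²−73q−715.
Then q = −5 is a root, giving the factor (q+5) and quotient 49q²+14q−143.
The remaining quadratic factors as (7q+13)(7q−11).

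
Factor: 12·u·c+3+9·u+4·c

(3·u+1)·(4·c+3)

Group as (12·u·c+9·u) + (4·c+3) = 3·u·(4·c+3) + (4·c+3).
Both groups share the factor (4·c+3).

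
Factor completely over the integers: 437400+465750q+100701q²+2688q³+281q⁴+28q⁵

(4q+15)(7q+9)(q+15)(q²-10q+216)

Testing divisors of the constant over divisors of the leading coefficient, q = -9/7 is a root, so (7q+9) is a factor; dividing leaves 4q⁴+35q³+339q²+13950q+48600.
Next, q = -15 is a root, so (q+15) divides it; the quotient is 4q³-25q²+714q+3240.
Then q = -15/4 is a root, so (4q+15) divides it; the quotient is q²-10q+216.
The quadratic q²-10q+216 has discriminant -764 < 0 and is irreducible over ℤ.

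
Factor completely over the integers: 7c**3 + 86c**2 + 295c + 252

Among the possible rational roots, c = −4 is a root, so (c + 4) divides it; the quotient is 7c**2 + 58c + 63.
The remaining quadratic factors as (c + 7)(7c + 9).

(7c + 9)(c + 4)(c + 7)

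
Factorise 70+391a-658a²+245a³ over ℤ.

(5a-7)(7a+1)(7a-10)

Trying the rational-root candidates, a = -1/7 is a root, so (7a+1) divides it; the quotient is 35a²-99a+70.
The remaining quadratic factors as (5a-7)(7a-10).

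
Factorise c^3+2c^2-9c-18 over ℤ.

(c+2)(c+3)(c-3)

Trying the rational-root candidates, c = -3 is a root, so (c+3) is a factor; dividing leaves c^2-c-6.
The remaining quadratic factors as (c+2)(c-3).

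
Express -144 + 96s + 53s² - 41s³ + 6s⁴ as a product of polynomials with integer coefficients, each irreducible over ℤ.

(2s + 3)(3s - 4)(s - 3)(s - 4)

Trying the rational-root candidates, s = 3 is a root, so (s - 3) is a factor; dividing leaves 6s³ - 23s² - 16s + 48.
Then s = 4 is a root, giving the factor (s - 4) and quotient 6s² + s - 12.
The remaining quadratic factors as (3s - 4)(2s + 3).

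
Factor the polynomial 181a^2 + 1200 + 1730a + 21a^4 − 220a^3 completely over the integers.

Trying the rational-root candidates, a = −6/7 is a root, giving the factor (7a + 6) and quotient 3a^3 − 34a^2 + 55a + 200.
Next, a = 5 is a root, giving the factor (a − 5) and quotient 3a^2 − 19a − 40.
The remaining quadratic factors as (a − 8)(3a + 5).

(3a + 5)(7a + 6)(a − 5)(a − 8)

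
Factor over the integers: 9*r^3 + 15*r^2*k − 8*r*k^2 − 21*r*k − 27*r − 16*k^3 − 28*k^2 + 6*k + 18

Group: 3*r*(3*r^2 + r*k − 6*r − 4*k^2 − k + 3) + (4*k + 6)*(3*r^2 + r*k − 6*r − 4*k^2 − k + 3); both groups contain (3*r^2 + r*k − 6*r − 4*k^2 − k + 3), so (3*r + 4*k + 6) is a factor with cofactor 3*r^2 + r*k − 6*r − 4*k^2 − k + 3.
The cofactor groups again: 3*r^2 + r*k − 6*r − 4*k^2 − k + 3 = 3*r*(r − k − 1) + (4*k − 3)*(r − k − 1); both groups contain (r − k − 1), giving (3*r + 4*k − 3)*(r − k − 1).

(r − k − 1)*(3*r + 4*k + 6)*(3*r + 4*k − 3)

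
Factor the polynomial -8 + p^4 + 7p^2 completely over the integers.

Substitute u = p^2 to get a quadratic in u, then factor.
p^2 - 1 is a difference of squares.
p^2 + 8 is irreducible over ℤ (always positive, so no real roots).

(p + 1)(p - 1)(p^2 + 8)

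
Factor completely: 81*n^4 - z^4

(3*n + z)*(3*n - z)*(9*n^2 + z^2)

Difference of squares twice: with A = 3*n and B = z, A⁴ − B⁴ = (A² − B²)(A² + B²), and A² − B² factors again.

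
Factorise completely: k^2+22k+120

(k+10)(k+12)

Two integers with product 120 and sum 22 are 12 and 10.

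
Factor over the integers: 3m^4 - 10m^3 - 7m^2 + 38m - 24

(3m - 4)(m + 2)(m - 1)(m - 3)

Testing divisors of the constant over divisors of the leading coefficient, m = 1 is a root, so (m - 1) is a factor; dividing leaves 3m^3 - 7m^2 - 14m + 24.
Next, m = 4/3 is a root, giving the factor (3m - 4) and quotient m^2 - m - 6.
The remaining quadratic factors as (m + 2)(m - 3).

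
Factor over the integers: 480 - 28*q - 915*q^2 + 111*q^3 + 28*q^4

Trying the rational-root candidates, q = 3/4 is a root, so (4*q - 3) is a factor; dividing leaves 7*q^3 + 33*q^2 - 204*q - 160.
Next, q = -5/7 is a root, so (7*q + 5) is a factor; dividing leaves q^2 + 4*q - 32.
The remaining quadratic factors as (q + 8)(q - 4).

(4*q - 3)*(7*q + 5)*(q + 8)*(q - 4)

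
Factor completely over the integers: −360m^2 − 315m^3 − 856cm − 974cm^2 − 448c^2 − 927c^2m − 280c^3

−(5c + 7m + 8)(7c + 9m)(8c + 5m)

Group: 5c(−56c^2 − 107cm − 45m^2) + (7m + 8)(−56c^2 − 107cm − 45m^2); both groups contain (−56c^2 − 107cm − 45m^2), so (5c + 7m + 8) is a factor with cofactor −56c^2 − 107cm − 45m^2.
The cofactor groups again: −56c^2 − 107cm − 45m^2 = −7c(8c + 5m) − 9m(8c + 5m); both groups contain (8c + 5m), giving −(7c + 9m)(8c + 5m).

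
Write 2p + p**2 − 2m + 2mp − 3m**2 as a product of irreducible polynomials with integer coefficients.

−(3m + p + 2)(m − p)

Group: −3m(m − p) + (−p − 2)(m − p); both groups contain (m − p).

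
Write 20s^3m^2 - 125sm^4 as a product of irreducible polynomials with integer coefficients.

Pull out the common factor 5sm^2; 4s^2 - 25m^2 is a difference of squares.

5m^2s(2s - 5m)(2s + 5m)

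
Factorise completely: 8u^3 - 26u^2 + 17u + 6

(2u - 3)(4u + 1)(u - 2)

Among the possible rational roots, u = 3/2 is a root, so (2u - 3) is a factor; dividing leaves 4u^2 - 7u - 2.
The remaining quadratic factors as (4u + 1)(u - 2).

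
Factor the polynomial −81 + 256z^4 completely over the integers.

(4z + 3)(4z − 3)(16z^2 + 9)

(4z)⁴ − (3)⁴ = ((4z)² − (3)²)((4z)² + (3)²); the first factor splits again, the second (16z^2 + 9) is irreducible.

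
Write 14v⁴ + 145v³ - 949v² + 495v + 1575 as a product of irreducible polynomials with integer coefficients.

(2v - 7)(7v - 15)(v + 1)(v + 15)

By the rational root theorem, v = 15/7 is a root, giving the factor (7v - 15) and quotient 2v³ + 25v² - 82v - 105.
Next, v = -1 is a root, giving the factor (v + 1) and quotient 2v² + 23v - 105.
The remaining quadratic factors as (2v - 7)(v + 15).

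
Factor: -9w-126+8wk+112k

Group as (8wk-9w) + (112k-126) = w(8k-9) + 14(8k-9).
Both groups share the factor (8k-9).

(8k-9)(w+14)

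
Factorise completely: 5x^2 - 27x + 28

(5x - 7)(x - 4)

Need a pair with product 5·28 = 140 and sum -27: that's -7 and -20.
Split the middle term: 5x^2 - 7x - 20x + 28 = x(5x - 7) - 4(5x - 7).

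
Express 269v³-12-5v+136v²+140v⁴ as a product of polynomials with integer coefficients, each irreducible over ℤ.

Testing divisors of the constant over divisors of the leading coefficient, v = -4/7 is a root, so (7v+4) is a factor; dividing leaves 20v³+27v²+4v-3.
Continuing, v = -3/5 is a root, giving the factor (5v+3) and quotient 4v²+3v-1.
The remaining quadratic factors as (4v-1)(v+1).

(4v-1)(5v+3)(7v+4)(v+1)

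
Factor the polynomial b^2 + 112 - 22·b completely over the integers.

(b - 14)·(b - 8)

Two integers with product 112 and sum -22 are -8 and -14.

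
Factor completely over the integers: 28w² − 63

Every term has a factor of 7. Then 4w² − 9 = (2w)² − (3)².

7(2w + 3)(2w − 3)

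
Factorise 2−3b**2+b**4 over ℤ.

(b+1)(b−1)(b**2−2)

Substitute u = b**2 to get a quadratic in u, then factor.
b**2−1 is a difference of squares.
b**2−2 is irreducible over ℤ (2 is not a perfect square).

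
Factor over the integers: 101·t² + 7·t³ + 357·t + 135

Trying the rational-root candidates, t = -3/7 is a root, so (7·t + 3) divides it; the quotient is t² + 14·t + 45.
The remaining quadratic factors as (t + 9)(t + 5).

(7·t + 3)·(t + 5)·(t + 9)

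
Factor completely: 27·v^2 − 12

Every term has a factor of 3. Then 9·v^2 − 4 = (3·v)² − (2)².

3·(3·v + 2)·(3·v − 2)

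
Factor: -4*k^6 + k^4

Every term has a factor of k^4; factoring it out leaves -4*k^2 + 1.
Recognize a difference of squares with the parts 1 and 2*k.

-k^4*(2*k + 1)*(2*k - 1)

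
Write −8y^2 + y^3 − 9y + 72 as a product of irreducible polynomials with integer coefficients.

Trying the rational-root candidates, y = 8 is a root, giving the factor (y − 8) and quotient y^2 − 9.
The remaining quadratic factors as (y − 3)(y + 3).

(y + 3)(y − 3)(y − 8)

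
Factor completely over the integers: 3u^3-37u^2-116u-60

Testing divisors of the constant over divisors of the leading coefficient, u = 15 is a root, so (u-15) divides it; the quotient is 3u^2+8u+4.
The remaining quadratic factors as (3u+2)(u+2).

(3u+2)(u+2)(u-15)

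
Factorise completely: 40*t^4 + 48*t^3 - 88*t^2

Pull out the common factor 8*t^2, then factor the remaining trinomial.

8*t^2*(5*t + 11)*(t - 1)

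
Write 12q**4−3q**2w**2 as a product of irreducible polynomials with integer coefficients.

3q**2(2q+w)(2q−w)

Pull out the common factor 3q**2; 4q**2−w**2 is a difference of squares.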